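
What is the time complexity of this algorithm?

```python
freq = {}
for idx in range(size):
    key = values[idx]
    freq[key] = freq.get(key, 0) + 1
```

Time complexity: O(n).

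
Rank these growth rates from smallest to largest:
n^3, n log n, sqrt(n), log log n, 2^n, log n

Ordered by growth rate: log log n < log n < sqrt(n) < n log n < n^3 < 2^n.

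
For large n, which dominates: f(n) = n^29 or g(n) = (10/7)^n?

g(n) = (10/7)^n grows faster: (10/7)^n is exponential with base 10/7 > 1, dominating every polynomial.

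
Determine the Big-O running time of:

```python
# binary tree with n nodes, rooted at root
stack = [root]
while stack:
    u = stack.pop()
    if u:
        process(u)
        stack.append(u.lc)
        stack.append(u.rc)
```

Time complexity: O(n).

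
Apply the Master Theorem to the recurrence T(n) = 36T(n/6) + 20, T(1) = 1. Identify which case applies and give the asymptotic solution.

a=36, b=6, f(n)=20.
log_6(36) = 2 > 0.
Since f(n) = O(n^0) is polynomially smaller than n^2, Case 1 applies.
T(n) = Theta(n^2).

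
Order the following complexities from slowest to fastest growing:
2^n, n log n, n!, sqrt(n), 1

Ordered by growth rate: 1 < sqrt(n) < n log n < 2^n < n!.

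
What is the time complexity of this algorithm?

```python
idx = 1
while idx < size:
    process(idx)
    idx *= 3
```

Time complexity: O(log n).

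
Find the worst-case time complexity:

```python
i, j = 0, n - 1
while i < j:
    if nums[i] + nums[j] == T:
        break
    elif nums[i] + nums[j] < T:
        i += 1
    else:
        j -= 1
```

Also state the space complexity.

Time complexity: O(n).
Space complexity: O(1).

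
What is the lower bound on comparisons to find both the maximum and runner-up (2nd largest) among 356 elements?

Lower bound: finding the max needs 356-1 comparisons. By an adversary weight-doubling argument, the maximum element must personally win at least ceil(log_2(356)) = 9 comparisons in any correct algorithm. The 2nd largest is among those 9 direct losers, and distinguishing it requires 9-1 more comparisons. Total >= 356-1 + 9-1 = 363. A balanced tournament achieves this bound exactly.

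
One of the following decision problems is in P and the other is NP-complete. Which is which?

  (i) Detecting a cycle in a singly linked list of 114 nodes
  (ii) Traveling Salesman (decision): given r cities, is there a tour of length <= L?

(i) is P: Floyd's tortoise-and-hare runs in O(n) time, O(1) space.
(ii) is NP-complete: reduces from Hamiltonian Cycle.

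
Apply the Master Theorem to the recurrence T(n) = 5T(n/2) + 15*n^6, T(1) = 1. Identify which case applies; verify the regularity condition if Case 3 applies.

a=5, b=2, f(n)=15*n^6.
log_2(5) = 2.322 < 6.
f(n) = Omega(n^(2.322+epsilon)) for some epsilon > 0, so Case 3 is the candidate.
Regularity: a*f(n/b) = 5*15*(n/2)^6 = (5/64)*15*n^6 <= c*f(n) with c = 5/64 < 1. Satisfied.
Case 3: T(n) = Theta(n^6).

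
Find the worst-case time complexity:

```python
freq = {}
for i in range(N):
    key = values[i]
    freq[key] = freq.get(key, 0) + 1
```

Time complexity: O(n).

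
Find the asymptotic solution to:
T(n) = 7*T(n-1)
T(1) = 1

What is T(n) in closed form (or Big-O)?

Each step multiplies by 7. T(n) = T(1)*7^(n-1) = 7^(n-1).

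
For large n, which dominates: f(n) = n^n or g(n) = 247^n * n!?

g(n) = 247^n * n! grows faster: by Stirling n! ~ sqrt(2 pi n)(n/e)^n, so 247^n n! / n^n ~ (247/e)^n sqrt(2 pi n) -> infinity since 247/e > 1.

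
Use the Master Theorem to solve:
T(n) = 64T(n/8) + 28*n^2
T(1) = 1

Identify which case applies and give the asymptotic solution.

a=64, b=8, f(n)=28*n^2.
log_8(64) = 2, so n^(log_b(a)) = n^2.
f(n) = Theta(n^2), so Case 2 applies.
T(n) = Theta(n^2 log n).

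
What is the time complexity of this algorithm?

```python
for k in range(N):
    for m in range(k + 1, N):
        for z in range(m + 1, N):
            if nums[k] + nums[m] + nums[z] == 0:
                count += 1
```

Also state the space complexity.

Time complexity: O(n^3).
Space complexity: O(1).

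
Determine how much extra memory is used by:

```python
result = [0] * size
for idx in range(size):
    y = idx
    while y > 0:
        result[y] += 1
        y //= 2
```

Space complexity: O(n).
Auxiliary storage grows linearly with the input size n in the worst case.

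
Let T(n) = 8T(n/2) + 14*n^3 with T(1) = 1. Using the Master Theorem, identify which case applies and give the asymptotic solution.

a=8, b=2, f(n)=14*n^3.
log_2(8) = 3, so n^(log_b(a)) = n^3.
f(n) = Theta(n^3), so Case 2 applies.
T(n) = Theta(n^3 log n).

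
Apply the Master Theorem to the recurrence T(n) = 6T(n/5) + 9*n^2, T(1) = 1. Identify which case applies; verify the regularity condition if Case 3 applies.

a=6, b=5, f(n)=9*n^2.
log_5(6) = 1.113 < 2.
f(n) = Omega(n^(1.113+epsilon)) for some epsilon > 0, so Case 3 is the candidate.
Regularity: a*f(n/b) = 6*9*(n/5)^2 = (6/25)*9*n^2 <= c*f(n) with c = 6/25 < 1. Satisfied.
Case 3: T(n) = Theta(n^2).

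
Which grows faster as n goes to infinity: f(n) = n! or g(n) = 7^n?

f(n) = n! grows faster: by Stirling n! ~ (n/e)^n sqrt(2*pi*n); (n/e)^n eventually dominates 7^n.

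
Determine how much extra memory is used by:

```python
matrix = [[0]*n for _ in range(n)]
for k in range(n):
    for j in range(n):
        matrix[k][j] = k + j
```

Space complexity: O(n^2).
A 2D structure of size n x n is allocated.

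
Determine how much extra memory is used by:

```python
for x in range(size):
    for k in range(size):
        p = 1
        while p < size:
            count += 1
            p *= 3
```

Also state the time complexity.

Space complexity: O(1).
Only a constant amount of auxiliary storage is used; nothing grows with n.
Time complexity: O(n^2 log n).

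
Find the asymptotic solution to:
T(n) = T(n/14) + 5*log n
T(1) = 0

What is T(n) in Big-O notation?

Each of the log_14(n) levels adds O(log n). T(n) = O(log^2 n).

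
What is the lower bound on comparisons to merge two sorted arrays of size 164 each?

To merge two sorted arrays of size 164, we need at least 327 comparisons in the worst case. An adversary can force every element to be compared.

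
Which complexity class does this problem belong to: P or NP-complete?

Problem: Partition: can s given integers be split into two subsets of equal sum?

This problem is NP-complete: Subset Sum reduces to it (one of Karp's 21 NP-complete problems).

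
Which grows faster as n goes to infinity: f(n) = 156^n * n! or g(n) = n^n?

f(n) = 156^n * n! grows faster: by Stirling n! ~ sqrt(2 pi n)(n/e)^n, so 156^n n! / n^n ~ (156/e)^n sqrt(2 pi n) -> infinity since 156/e > 1.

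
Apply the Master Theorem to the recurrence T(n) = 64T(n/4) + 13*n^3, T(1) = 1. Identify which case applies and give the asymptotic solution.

a=64, b=4, f(n)=13*n^3.
log_4(64) = 3, so n^(log_b(a)) = n^3.
f(n) = Theta(n^3), so Case 2 applies.
T(n) = Theta(n^3 log n).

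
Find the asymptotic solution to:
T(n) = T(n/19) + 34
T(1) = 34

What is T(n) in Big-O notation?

Each step divides n by 19 and adds 34. After log_19(n) steps, T(n) = O(log n).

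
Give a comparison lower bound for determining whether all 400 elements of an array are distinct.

In the algebraic decision-tree model, the YES region for element distinctness on 400 elements has 400! connected components (one per ordering). Ben-Or's theorem then gives a lower bound of Omega(log(n!)) = Omega(n log n).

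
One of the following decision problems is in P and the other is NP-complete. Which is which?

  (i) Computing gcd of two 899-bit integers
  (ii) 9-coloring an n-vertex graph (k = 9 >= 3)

(i) is P: the Euclidean algorithm runs in polynomial time in the bit-length.
(ii) is NP-complete: graph k-coloring for k>=3 is NP-complete by reduction from 3-SAT.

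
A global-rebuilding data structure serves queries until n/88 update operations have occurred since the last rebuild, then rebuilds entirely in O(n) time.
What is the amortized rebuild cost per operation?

The O(n) rebuild is triggered by n/88 operations, so each contributes O(n)/(n/88) = O(88) = O(1) to the rebuild cost.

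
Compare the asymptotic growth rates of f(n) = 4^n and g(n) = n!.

g(n) = n! grows faster: n!/4^n -> infinity by Stirling.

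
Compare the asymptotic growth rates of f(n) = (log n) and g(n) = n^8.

g(n) = n^8 grows faster: any positive polynomial dominates any polylog.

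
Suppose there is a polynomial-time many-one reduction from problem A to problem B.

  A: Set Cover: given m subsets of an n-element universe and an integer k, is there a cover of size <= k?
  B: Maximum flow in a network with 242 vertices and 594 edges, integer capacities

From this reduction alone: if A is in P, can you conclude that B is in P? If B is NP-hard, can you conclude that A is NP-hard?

A poly-time reduction A <=_p B transfers tractability DOWN (B easy => A easy) and hardness UP (A hard => B hard), not the reverse.
From A in P, the reduction alone does NOT give B in P: any problem in P trivially reduces to SAT, yet SAT is not known to be in P.
From B NP-hard, the reduction alone does NOT give A NP-hard: again, easy problems reduce to hard ones.
(Here in fact A is NP-complete and B is in P, so no such reduction is known -- its existence would imply P = NP; the analysis concerns only what the assumed reduction would or would not let you conclude.)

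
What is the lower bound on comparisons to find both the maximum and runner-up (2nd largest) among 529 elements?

Lower bound: finding the max needs 529-1 comparisons. By an adversary weight-doubling argument, the maximum element must personally win at least ceil(log_2(529)) = 10 comparisons in any correct algorithm. The 2nd largest is among those 10 direct losers, and distinguishing it requires 10-1 more comparisons. Total >= 529-1 + 10-1 = 537. A balanced tournament achieves this bound exactly.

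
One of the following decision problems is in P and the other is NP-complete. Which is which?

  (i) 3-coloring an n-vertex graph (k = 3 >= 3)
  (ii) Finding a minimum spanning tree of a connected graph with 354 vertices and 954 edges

(i) is NP-complete: graph k-coloring for k>=3 is NP-complete by reduction from 3-SAT.
(ii) is P: Kruskal's / Prim's algorithms run in polynomial time.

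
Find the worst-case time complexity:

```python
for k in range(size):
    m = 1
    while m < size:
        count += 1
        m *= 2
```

Time complexity: O(n log n).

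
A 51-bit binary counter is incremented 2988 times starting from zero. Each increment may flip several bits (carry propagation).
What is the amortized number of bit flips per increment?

Bit i flips on every 2^i-th increment, so over 2988 increments bit i flips floor(2988/2^i) times. Summing over i: total flips < 2 * 2988. Amortized: < 2 = O(1) per increment.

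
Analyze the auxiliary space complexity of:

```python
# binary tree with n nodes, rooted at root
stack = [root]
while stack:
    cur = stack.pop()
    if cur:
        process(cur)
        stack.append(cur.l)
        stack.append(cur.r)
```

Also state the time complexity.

Space complexity: O(n).
Auxiliary storage grows linearly with the input size n in the worst case.
Time complexity: O(n).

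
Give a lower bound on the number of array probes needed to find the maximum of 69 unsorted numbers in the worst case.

Adversary: any unprobed cell could hold a value larger than everything seen so far. If fewer than 69 cells are probed, the adversary places the max in an unprobed cell. So all 69 cells must be examined; together with 69-1 comparisons this is tight.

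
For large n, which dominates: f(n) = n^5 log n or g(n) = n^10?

g(n) = n^10 grows faster: n^10 / (n^5 log n) = n^5/log n -> infinity.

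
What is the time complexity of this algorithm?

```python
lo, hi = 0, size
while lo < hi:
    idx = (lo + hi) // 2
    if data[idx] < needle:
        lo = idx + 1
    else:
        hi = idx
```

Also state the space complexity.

Time complexity: O(log n).
Space complexity: O(1).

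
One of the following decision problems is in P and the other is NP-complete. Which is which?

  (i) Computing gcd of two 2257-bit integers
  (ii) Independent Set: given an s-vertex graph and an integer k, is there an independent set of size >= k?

(i) is P: the Euclidean algorithm runs in polynomial time in the bit-length.
(ii) is NP-complete: complement of Clique (with k part of the input).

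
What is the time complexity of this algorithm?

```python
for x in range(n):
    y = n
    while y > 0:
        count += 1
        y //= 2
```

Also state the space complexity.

Time complexity: O(n log n).
Space complexity: O(1).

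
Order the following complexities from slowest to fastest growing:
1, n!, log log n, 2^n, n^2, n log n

Ordered by growth rate: 1 < log log n < n log n < n^2 < 2^n < n!.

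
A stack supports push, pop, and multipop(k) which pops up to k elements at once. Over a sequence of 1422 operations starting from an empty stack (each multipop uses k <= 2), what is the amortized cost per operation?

Each element is pushed exactly once and popped at most once (whether by pop or as part of a multipop). So the total number of individual pops over the whole sequence is at most the number of pushes, which is at most 1422. Total work <= 2 * 1422, hence O(1) amortized per operation.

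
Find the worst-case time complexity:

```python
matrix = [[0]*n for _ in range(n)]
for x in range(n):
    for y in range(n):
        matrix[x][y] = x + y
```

Time complexity: O(n^2).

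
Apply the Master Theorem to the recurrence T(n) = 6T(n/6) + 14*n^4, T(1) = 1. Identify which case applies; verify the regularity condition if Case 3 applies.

a=6, b=6, f(n)=14*n^4.
log_6(6) = 1 < 4.
f(n) = Omega(n^(1+epsilon)) for some epsilon > 0, so Case 3 is the candidate.
Regularity: a*f(n/b) = 6*14*(n/6)^4 = (6/1296)*14*n^4 <= c*f(n) with c = 6/1296 < 1. Satisfied.
Case 3: T(n) = Theta(n^4).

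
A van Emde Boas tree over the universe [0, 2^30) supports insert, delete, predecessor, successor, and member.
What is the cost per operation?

vEB recursively partitions [0, 1073741824) into sqrt(u) clusters of size sqrt(u). Each operation recurses into either one cluster or the summary, never both: T(u) = T(sqrt(u)) + O(1) => T(u) = O(log log u) = O(log 30). This is worst-case, not just amortized.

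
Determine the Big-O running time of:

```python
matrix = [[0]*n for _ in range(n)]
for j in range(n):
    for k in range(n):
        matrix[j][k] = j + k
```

Time complexity: O(n^2).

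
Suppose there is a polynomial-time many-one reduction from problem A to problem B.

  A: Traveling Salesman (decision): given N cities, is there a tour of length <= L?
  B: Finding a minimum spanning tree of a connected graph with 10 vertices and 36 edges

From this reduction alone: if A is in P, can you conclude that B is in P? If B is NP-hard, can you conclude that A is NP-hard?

A poly-time reduction A <=_p B transfers tractability DOWN (B easy => A easy) and hardness UP (A hard => B hard), not the reverse.
From A in P, the reduction alone does NOT give B in P: any problem in P trivially reduces to SAT, yet SAT is not known to be in P.
From B NP-hard, the reduction alone does NOT give A NP-hard: again, easy problems reduce to hard ones.
(Here in fact A is NP-complete and B is in P, so no such reduction is known -- its existence would imply P = NP; the analysis concerns only what the assumed reduction would or would not let you conclude.)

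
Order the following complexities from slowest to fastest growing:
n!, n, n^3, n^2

Ordered by growth rate: n < n^2 < n^3 < n!.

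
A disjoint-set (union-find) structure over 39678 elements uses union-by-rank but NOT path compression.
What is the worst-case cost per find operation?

Union-by-rank alone keeps every tree's height <= log_2(39678) ~= 15.3. Each find traverses from a node to its root, costing O(height) = O(log n). Without path compression this bound is tight.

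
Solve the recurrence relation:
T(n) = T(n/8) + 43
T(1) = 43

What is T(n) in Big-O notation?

Each step divides n by 8 and adds 43. After log_8(n) steps, T(n) = O(log n).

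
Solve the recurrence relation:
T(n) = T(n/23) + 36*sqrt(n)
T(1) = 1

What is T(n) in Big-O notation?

Each level contributes sqrt(n/23^k). Geometric series with ratio 1/sqrt(23) < 1 sums to O(sqrt(n)).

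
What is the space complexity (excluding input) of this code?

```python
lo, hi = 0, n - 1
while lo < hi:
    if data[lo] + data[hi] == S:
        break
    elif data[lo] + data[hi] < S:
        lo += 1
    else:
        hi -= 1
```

Space complexity: O(1).
Only a constant amount of auxiliary storage is used; nothing grows with n.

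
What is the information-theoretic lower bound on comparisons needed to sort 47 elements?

There are 47! = 258623241511168180642964355153611979969197632389120000000000 possible orderings. Each comparison gives 1 bit. We need at least ceil(log_2(258623241511168180642964355153611979969197632389120000000000)) = 198 comparisons.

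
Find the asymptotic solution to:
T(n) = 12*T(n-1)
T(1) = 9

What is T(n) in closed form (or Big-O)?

Each step multiplies by 12. T(n) = T(1)*12^(n-1) = 9*12^(n-1).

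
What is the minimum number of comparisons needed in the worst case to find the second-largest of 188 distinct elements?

Lower bound: finding the max needs 188-1 comparisons. By the adversary weight-doubling argument, the max must personally win >= ceil(log_2(188)) = 8 comparisons; the 2nd-largest is among those 8 losers, needing 8-1 more comparisons. Total >= 188-1 + 8-1 = 194. A balanced knockout tournament achieves this.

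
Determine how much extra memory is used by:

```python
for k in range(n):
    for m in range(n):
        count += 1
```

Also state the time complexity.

Space complexity: O(1).
Only a constant amount of auxiliary storage is used; nothing grows with n.
Time complexity: O(n^2).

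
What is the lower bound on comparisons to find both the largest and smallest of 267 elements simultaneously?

Pair elements first (floor(267/2) comparisons), then find max among winners and min among losers. Total: ceil(3*267/2) - 2 = 399 comparisons.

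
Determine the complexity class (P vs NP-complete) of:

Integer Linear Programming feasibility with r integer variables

This problem is NP-complete: ILP feasibility is NP-complete (LP relaxation is in P).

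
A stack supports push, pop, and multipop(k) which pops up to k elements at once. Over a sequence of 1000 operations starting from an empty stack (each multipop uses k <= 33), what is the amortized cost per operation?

Each element is pushed exactly once and popped at most once (whether by pop or as part of a multipop). So the total number of individual pops over the whole sequence is at most the number of pushes, which is at most 1000. Total work <= 2 * 1000, hence O(1) amortized per operation.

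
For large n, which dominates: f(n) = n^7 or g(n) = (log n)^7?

f(n) = n^7 grows faster: any positive polynomial dominates any polylog.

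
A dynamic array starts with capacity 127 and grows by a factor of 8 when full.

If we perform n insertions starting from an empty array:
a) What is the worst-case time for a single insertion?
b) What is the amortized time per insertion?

(a) Worst-case single insertion: O(n) -- when the array is full at capacity c, the resize copies all c elements, and c can be Theta(n).
(b) Resizes happen at sizes 127, 1016, 8128, ... Total copy cost for n insertions: 127 + 1016 + ... = O(n) (geometric series with ratio 1/8). Amortized cost per insertion: O(n)/n = O(1).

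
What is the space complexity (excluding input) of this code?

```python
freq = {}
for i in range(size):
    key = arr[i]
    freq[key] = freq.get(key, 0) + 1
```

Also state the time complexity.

Space complexity: O(n).
Auxiliary storage grows linearly with the input size n in the worst case.
Time complexity: O(n).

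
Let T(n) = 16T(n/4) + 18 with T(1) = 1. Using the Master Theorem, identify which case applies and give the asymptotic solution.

a=16, b=4, f(n)=18.
log_4(16) = 2 > 0.
Since f(n) = O(n^0) is polynomially smaller than n^2, Case 1 applies.
T(n) = Theta(n^2).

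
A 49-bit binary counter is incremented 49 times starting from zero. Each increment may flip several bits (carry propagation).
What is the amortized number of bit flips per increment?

Bit i flips on every 2^i-th increment, so over 49 increments bit i flips floor(49/2^i) times. Summing over i: total flips < 2 * 49. Amortized: < 2 = O(1) per increment.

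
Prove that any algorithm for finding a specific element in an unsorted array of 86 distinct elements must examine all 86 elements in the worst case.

Adversary argument: if the algorithm examines fewer than 86 elements, the adversary places the target in an unexamined position. The algorithm cannot distinguish 'not present' from 'in unexamined position'.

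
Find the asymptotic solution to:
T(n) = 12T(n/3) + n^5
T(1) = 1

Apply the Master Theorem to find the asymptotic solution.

a=12, b=3, f(n)=n^5. log_3(12) = 2.262 < 5. Case 3: T(n) = O(n^5).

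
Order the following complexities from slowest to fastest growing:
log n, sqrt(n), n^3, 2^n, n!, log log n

Ordered by growth rate: log log n < log n < sqrt(n) < n^3 < 2^n < n!.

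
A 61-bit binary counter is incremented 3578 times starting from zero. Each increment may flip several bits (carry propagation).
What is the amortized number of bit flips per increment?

Bit i flips on every 2^i-th increment, so over 3578 increments bit i flips floor(3578/2^i) times. Summing over i: total flips < 2 * 3578. Amortized: < 2 = O(1) per increment.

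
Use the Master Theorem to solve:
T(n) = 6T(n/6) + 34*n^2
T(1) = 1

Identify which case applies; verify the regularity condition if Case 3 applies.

a=6, b=6, f(n)=34*n^2.
log_6(6) = 1 < 2.
f(n) = Omega(n^(1+epsilon)) for some epsilon > 0, so Case 3 is the candidate.
Regularity: a*f(n/b) = 6*34*(n/6)^2 = (6/36)*34*n^2 <= c*f(n) with c = 6/36 < 1. Satisfied.
Case 3: T(n) = Theta(n^2).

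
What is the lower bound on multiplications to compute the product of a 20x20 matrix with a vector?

A 20x20 matrix-vector product has 20 inner products of length 20. Output depends on all 20^2 = 400 matrix entries. At least 400 multiplications needed.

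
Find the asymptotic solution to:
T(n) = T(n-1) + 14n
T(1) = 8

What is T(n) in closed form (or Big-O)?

Unrolling: T(n) = 8 + 14*(2 + 3 + ... + n) = 8 + 14*(n(n+1)/2 - 1) = O(n^2).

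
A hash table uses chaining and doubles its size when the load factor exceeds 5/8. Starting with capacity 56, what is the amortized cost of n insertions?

Rehashing occurs when load exceeds 5/8. Total rehash cost is geometric series summing to O(n). Each insertion itself is O(1). Amortized: O(1).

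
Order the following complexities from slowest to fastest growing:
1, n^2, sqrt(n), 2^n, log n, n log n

Ordered by growth rate: 1 < log n < sqrt(n) < n log n < n^2 < 2^n.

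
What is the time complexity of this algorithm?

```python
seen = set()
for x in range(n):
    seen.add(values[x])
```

Time complexity: O(n).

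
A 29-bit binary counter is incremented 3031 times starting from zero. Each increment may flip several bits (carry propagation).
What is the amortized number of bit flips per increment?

Bit i flips on every 2^i-th increment, so over 3031 increments bit i flips floor(3031/2^i) times. Summing over i: total flips < 2 * 3031. Amortized: < 2 = O(1) per increment.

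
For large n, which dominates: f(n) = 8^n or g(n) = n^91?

f(n) = 8^n grows faster: any exponential with base > 1 dominates every polynomial.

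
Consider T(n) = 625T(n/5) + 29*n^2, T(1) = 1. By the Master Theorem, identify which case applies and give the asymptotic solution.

a=625, b=5, f(n)=29*n^2.
log_5(625) = 4 > 2.
Since f(n) = O(n^2) is polynomially smaller than n^4, Case 1 applies.
T(n) = Theta(n^4).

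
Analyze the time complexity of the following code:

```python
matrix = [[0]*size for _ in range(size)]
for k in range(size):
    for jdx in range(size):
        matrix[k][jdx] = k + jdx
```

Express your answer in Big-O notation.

Time complexity: O(n^2).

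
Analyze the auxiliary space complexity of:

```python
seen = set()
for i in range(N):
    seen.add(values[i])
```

Space complexity: O(n).
Auxiliary storage grows linearly with the input size n in the worst case.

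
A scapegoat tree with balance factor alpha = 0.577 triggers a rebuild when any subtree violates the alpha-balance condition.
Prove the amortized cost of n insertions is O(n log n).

Define potential Phi = c * sum of |size(left(v)) - size(right(v))| over all nodes. An insertion at depth d costs O(d) = O(log n) and increases Phi by O(log n). When a rebuild of subtree of size s occurs, it costs O(s) but reduces Phi by Omega(s). With alpha = 0.577, between rebuilds Omega(s) insertions must occur. Amortized cost per insertion: O(log n).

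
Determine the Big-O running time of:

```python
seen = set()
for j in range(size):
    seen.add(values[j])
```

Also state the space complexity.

Time complexity: O(n).
Space complexity: O(n).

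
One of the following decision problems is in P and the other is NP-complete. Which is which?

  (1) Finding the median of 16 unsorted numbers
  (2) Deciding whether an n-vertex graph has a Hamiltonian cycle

(1) is P: linear-time selection (median-of-medians) runs in O(n).
(2) is NP-complete: one of Karp's 21 NP-complete problems.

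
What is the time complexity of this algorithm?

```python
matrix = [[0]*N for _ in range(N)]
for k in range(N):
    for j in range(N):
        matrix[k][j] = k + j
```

Time complexity: O(n^2).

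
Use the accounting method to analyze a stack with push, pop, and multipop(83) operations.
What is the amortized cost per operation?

Assign 2 credits per push (1 for the push, 1 saved for a future pop). Each pop or element popped by multipop(83) uses 1 saved credit. Total credits never go negative, so amortized cost is O(1).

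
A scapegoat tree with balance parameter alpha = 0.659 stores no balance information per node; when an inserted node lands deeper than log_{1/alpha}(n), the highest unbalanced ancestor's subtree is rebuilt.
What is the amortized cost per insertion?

Search/insert path is O(log n). A rebuild of a subtree of size s costs O(s), but with alpha = 0.659 at least Omega(s) insertions must have occurred in that subtree since its last rebuild. Charging O(1) of the rebuild to each such insertion gives O(log n) amortized.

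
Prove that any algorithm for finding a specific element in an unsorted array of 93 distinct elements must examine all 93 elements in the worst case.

Adversary argument: if the algorithm examines fewer than 93 elements, the adversary places the target in an unexamined position. The algorithm cannot distinguish 'not present' from 'in unexamined position'.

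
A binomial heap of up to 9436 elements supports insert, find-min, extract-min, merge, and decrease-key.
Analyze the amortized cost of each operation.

A binomial heap with n <= 9436 elements has at most floor(log_2 9436) + 1 = 14 trees. Using potential Phi = number of trees: Insert adds one tree, but cascading merges reduce count -- amortized O(1). Find-min reads the cached minimum pointer: O(1). Extract-min creates O(log n) new trees: O(log n). Merge combines tree lists: O(log n). Decrease-key sifts the element up its tree of height <= log n: O(log n).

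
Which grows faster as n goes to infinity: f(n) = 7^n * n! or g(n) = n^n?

f(n) = 7^n * n! grows faster: by Stirling n! ~ sqrt(2 pi n)(n/e)^n, so 7^n n! / n^n ~ (7/e)^n sqrt(2 pi n) -> infinity since 7/e > 1.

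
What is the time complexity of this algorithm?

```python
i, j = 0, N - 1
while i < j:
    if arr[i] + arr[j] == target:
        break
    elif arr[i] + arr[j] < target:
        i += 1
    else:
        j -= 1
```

Time complexity: O(n).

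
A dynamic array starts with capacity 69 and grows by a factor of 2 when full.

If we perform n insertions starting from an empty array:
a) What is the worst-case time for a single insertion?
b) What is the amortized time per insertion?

(a) Worst-case single insertion: O(n) -- when the array is full at capacity c, the resize copies all c elements, and c can be Theta(n).
(b) Resizes happen at sizes 69, 138, 276, ... Total copy cost for n insertions: 69 + 138 + ... = O(n) (geometric series with ratio 1/2). Amortized cost per insertion: O(n)/n = O(1).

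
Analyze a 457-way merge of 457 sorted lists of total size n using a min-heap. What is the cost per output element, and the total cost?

Maintain a min-heap of size 457 holding the current head of each list. Each output step does one extract-min (O(log 457)) and one insert of that list's next element (O(log 457)). Each of the n elements passes through the heap exactly once, so the total cost is O(n log 457), i.e. O(log 457) per output element.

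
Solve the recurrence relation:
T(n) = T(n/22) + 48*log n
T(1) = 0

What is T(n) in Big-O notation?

Each of the log_22(n) levels adds O(log n). T(n) = O(log^2 n).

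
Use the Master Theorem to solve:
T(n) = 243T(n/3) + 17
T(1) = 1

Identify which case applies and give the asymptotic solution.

a=243, b=3, f(n)=17.
log_3(243) = 5 > 0.
Since f(n) = O(n^0) is polynomially smaller than n^5, Case 1 applies.
T(n) = Theta(n^5).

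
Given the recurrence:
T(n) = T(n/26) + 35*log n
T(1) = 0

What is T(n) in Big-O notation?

Each of the log_26(n) levels adds O(log n). T(n) = O(log^2 n).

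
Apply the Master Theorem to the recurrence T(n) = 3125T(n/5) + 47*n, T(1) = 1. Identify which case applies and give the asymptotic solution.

a=3125, b=5, f(n)=47*n.
log_5(3125) = 5 > 1.
Since f(n) = O(n^1) is polynomially smaller than n^5, Case 1 applies.
T(n) = Theta(n^5).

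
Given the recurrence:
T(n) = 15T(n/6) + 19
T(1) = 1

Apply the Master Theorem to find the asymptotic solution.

a=15, b=6, f(n)=19. log_6(15) = 1.511. Case 1 of Master Theorem: T(n) = O(n^1.511).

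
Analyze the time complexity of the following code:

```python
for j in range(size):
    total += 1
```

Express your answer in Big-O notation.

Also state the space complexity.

Time complexity: O(n).
Space complexity: O(1).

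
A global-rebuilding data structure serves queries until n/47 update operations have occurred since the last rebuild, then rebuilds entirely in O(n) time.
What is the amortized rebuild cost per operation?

The O(n) rebuild is triggered by n/47 operations, so each contributes O(n)/(n/47) = O(47) = O(1) to the rebuild cost.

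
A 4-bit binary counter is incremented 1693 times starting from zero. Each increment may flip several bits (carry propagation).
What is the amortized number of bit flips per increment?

Bit i flips on every 2^i-th increment, so over 1693 increments bit i flips floor(1693/2^i) times. Summing over i: total flips < 2 * 1693. Amortized: < 2 = O(1) per increment.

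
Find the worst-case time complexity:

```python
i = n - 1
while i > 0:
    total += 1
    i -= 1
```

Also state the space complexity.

Time complexity: O(n).
Space complexity: O(1).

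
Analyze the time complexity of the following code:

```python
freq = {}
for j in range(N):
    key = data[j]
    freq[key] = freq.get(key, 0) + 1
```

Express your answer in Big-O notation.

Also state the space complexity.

Time complexity: O(n).
Space complexity: O(n).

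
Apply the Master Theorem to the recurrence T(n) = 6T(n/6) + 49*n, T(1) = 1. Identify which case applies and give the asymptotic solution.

a=6, b=6, f(n)=49*n.
log_6(6) = 1, so n^(log_b(a)) = n.
f(n) = Theta(n), so Case 2 applies.
T(n) = Theta(n log n).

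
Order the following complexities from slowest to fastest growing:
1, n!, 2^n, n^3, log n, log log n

Ordered by growth rate: 1 < log log n < log n < n^3 < 2^n < n!.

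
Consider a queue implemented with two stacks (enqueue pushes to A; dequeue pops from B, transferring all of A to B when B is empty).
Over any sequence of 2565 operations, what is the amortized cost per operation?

Each element is pushed to A once, popped once, pushed to B once, and popped once: 4 unit operations over its lifetime. Over 2565 operations the total work is O(2565). Amortized O(1) per enqueue/dequeue.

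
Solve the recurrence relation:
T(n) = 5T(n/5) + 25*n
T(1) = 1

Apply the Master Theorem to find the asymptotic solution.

a=5, b=5, f(n)=25*n. log_5(5) = 1. Case 2: T(n) = O(n log n).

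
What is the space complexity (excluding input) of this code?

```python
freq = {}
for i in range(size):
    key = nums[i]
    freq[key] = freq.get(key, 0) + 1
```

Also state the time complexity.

Space complexity: O(n).
Auxiliary storage grows linearly with the input size n in the worst case.
Time complexity: O(n).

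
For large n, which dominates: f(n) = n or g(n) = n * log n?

g(n) = n * log n grows faster: extra log n factor -> infinity.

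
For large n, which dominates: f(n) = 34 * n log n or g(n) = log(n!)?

f(n) = 34 * n log n and g(n) = log(n!) are Theta of each other: Stirling: log(n!) = n log n - n + O(log n) = Theta(n log n); the constant 34 doesn't change the Theta class.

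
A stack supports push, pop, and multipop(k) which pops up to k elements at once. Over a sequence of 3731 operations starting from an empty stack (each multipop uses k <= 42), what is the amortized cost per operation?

Each element is pushed exactly once and popped at most once (whether by pop or as part of a multipop). So the total number of individual pops over the whole sequence is at most the number of pushes, which is at most 3731. Total work <= 2 * 3731, hence O(1) amortized per operation.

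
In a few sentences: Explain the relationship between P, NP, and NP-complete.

P: solvable in polynomial time. NP: verifiable in polynomial time. NP-complete: in NP and at least as hard as every problem in NP (via polynomial reduction). P is a subset of NP. If any NP-complete problem is in P, then P = NP.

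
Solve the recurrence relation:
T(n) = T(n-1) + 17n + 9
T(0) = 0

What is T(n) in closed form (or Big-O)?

Dominant term in sum is 17*sum(i, i=1..n) = 17*n*(n+1)/2 = O(n^2).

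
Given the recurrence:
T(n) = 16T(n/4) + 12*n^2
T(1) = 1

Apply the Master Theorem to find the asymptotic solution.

a=16, b=4, f(n)=12*n^2. log_4(16) = 2. Case 2: T(n) = O(n^2 log n).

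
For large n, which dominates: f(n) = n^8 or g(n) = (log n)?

f(n) = n^8 grows faster: any positive polynomial dominates any polylog.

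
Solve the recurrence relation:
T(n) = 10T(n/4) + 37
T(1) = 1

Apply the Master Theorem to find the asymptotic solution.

a=10, b=4, f(n)=37. log_4(10) = 1.661. Case 1 of Master Theorem: T(n) = O(n^1.661).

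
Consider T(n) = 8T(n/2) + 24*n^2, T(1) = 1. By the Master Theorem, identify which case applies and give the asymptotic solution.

a=8, b=2, f(n)=24*n^2.
log_2(8) = 3 > 2.
Since f(n) = O(n^2) is polynomially smaller than n^3, Case 1 applies.
T(n) = Theta(n^3).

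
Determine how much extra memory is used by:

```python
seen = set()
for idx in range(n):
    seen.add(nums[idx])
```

Space complexity: O(n).
Auxiliary storage grows linearly with the input size n in the worst case.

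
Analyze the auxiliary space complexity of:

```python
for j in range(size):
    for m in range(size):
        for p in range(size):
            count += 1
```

Space complexity: O(1).
Only a constant amount of auxiliary storage is used; nothing grows with n.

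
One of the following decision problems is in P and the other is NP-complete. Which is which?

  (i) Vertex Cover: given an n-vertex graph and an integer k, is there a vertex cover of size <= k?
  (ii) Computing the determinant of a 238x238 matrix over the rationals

(i) is NP-complete: one of Karp's 21 NP-complete problems (with k part of the input; for any fixed constant k it is in P).
(ii) is P: Gaussian elimination runs in O(n^3).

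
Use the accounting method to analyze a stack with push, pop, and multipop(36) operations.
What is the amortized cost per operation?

Assign 2 credits per push (1 for the push, 1 saved for a future pop). Each pop or element popped by multipop(36) uses 1 saved credit. Total credits never go negative, so amortized cost is O(1).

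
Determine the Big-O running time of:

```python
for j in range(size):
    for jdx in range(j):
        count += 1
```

Time complexity: O(n^2).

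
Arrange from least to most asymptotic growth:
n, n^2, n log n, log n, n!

Ordered by growth rate: log n < n < n log n < n^2 < n!.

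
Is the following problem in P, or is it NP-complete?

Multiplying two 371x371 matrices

This problem is in P: the schoolbook algorithm runs in O(n^3).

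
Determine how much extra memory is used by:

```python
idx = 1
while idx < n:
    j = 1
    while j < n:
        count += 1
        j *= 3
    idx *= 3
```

Space complexity: O(1).
Only a constant amount of auxiliary storage is used; nothing grows with n.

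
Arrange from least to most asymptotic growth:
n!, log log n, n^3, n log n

Ordered by growth rate: log log n < n log n < n^3 < n!.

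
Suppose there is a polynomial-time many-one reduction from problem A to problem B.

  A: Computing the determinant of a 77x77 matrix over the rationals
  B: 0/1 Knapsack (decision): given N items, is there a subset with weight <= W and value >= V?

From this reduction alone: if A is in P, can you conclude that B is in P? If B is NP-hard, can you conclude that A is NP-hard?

A poly-time reduction A <=_p B transfers tractability DOWN (B easy => A easy) and hardness UP (A hard => B hard), not the reverse.
From A in P, the reduction alone does NOT give B in P: any problem in P trivially reduces to SAT, yet SAT is not known to be in P.
From B NP-hard, the reduction alone does NOT give A NP-hard: again, easy problems reduce to hard ones.
(Here in fact A is P and B is NP-complete.)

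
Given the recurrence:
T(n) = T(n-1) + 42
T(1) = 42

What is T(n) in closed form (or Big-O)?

Unrolling: T(n) = T(n-1) + 42 = T(n-2) + 2*42 = ... = T(1) + (n-1)*42 = 42 + (n-1)*42 = 42n.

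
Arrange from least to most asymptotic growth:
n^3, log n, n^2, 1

Ordered by growth rate: 1 < log n < n^2 < n^3.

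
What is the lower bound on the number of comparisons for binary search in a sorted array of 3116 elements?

With 3116 possible positions, we need at least ceil(log_2(3116)) = 12 comparisons. Each comparison splits the remaining candidates by at most half.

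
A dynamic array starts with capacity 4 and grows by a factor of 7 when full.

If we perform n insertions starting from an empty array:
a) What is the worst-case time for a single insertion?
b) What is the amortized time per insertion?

(a) Worst-case single insertion: O(n) -- when the array is full at capacity c, the resize copies all c elements, and c can be Theta(n).
(b) Resizes happen at sizes 4, 28, 196, ... Total copy cost for n insertions: 4 + 28 + ... = O(n) (geometric series with ratio 1/7). Amortized cost per insertion: O(n)/n = O(1).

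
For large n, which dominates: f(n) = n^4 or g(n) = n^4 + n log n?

f(n) = n^4 and g(n) = n^4 + n log n are Theta of each other: the lower-order n log n term is o(n^4); both are Theta(n^4).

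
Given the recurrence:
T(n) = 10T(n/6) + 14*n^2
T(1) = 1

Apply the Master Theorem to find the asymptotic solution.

a=10, b=6, f(n)=14*n^2. log_6(10) = 1.285 < 2. Case 3: T(n) = O(n^2).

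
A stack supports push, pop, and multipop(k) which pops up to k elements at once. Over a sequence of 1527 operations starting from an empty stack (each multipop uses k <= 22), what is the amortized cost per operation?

Each element is pushed exactly once and popped at most once (whether by pop or as part of a multipop). So the total number of individual pops over the whole sequence is at most the number of pushes, which is at most 1527. Total work <= 2 * 1527, hence O(1) amortized per operation.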